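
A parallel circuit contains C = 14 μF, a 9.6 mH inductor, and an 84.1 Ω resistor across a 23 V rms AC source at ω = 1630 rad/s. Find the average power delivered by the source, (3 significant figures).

6.29 W

X_L = ωL = 15.6 Ω
X_C = 1/(ωC) = 43.8 Ω
Parallel: admittances add. Y = 1/R + 1/(jωL) + jωC
Y = (0.0119 − j0.0411) S
|Y| = 0.0428 S → |Z| = 1/|Y| = 23.4 Ω, ∠Z = −∠Y = 73.9°
I = V/|Z| = 984 mA
P = VI cos φ = 23 × 0.984 × cos(73.9°) = 6.29 W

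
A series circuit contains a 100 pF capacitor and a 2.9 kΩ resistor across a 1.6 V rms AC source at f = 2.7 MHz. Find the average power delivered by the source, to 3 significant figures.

ω = 2πf = 1.696e+07 rad/s
X_C = 1/(ωC) = 589 Ω
Z = 2900 − j589 Ω
|Z| = √(2900² + 589²) = 2960 Ω
∠Z = arctan(-589/2900) = -11.5°
I = V/|Z| = 541 μA
P = VI cos φ = 1.6 × 0.000541 × cos(-11.5°) = 848 μW

848 μW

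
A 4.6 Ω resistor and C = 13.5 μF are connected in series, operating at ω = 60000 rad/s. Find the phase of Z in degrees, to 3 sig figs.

X_C = 1/(ωC) = 1.23 Ω
Z = 4.60 − j1.23 Ω
|Z| = √(4.60² + 1.23²) = 4.76 Ω
∠Z = arctan(-1.23/4.60) = -15.0°

-15.0°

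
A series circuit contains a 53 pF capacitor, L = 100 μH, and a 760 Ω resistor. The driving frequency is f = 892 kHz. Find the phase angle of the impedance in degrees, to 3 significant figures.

-74.8°

ω = 2πf = 5.605e+06 rad/s
X_L = ωL = 560 Ω
X_C = 1/(ωC) = 3370 Ω
Net reactance X = X_L − X_C = -2810 Ω
Z = 760 − j2810 Ω
|Z| = √(760² + 2810²) = 2910 Ω
∠Z = arctan(-2810/760) = -74.8°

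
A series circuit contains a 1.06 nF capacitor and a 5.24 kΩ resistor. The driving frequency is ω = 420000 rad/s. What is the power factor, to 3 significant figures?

0.919

X_C = 1/(ωC) = 2250 Ω
Z = 5240 − j2250 Ω
|Z| = √(5240² + 2250²) = 5700 Ω
∠Z = arctan(-2250/5240) = -23.2°
cos φ = cos(-23.2°) = 0.919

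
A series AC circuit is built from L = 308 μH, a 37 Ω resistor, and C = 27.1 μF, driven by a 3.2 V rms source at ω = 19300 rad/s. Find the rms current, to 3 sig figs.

X_L = ωL = 5.94 Ω
X_C = 1/(ωC) = 1.91 Ω
Net reactance X = X_L − X_C = 4.03 Ω
Z = 37.0 + j4.03 Ω
|Z| = √(37.0² + 4.03²) = 37.2 Ω
I = V/|Z| = 3.2/37.2 = 86.0 mA

86.0 mA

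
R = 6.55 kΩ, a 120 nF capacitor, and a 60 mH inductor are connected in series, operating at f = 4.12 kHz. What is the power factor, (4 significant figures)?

ω = 2πf = 25890 rad/s
X_L = ωL = 1553 Ω
X_C = 1/(ωC) = 321.9 Ω
Net reactance X = X_L − X_C = 1231 Ω
Z = 6550 + j1231 Ω
|Z| = √(6550² + 1231²) = 6665 Ω
∠Z = arctan(1231/6550) = 10.65°
cos φ = cos(10.65°) = 0.9828

0.9828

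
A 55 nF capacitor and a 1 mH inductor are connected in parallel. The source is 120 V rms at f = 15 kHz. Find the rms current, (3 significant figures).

ω = 2πf = 94250 rad/s
X_L = ωL = 94.2 Ω
X_C = 1/(ωC) = 193 Ω
Parallel: admittances add. Y = 1/(jωL) + jωC
Y = (0 − j0.00543) S
|Y| = 0.00543 S → |Z| = 1/|Y| = 184 Ω, ∠Z = −∠Y = 90.0°
I = V/|Z| = 120/184 = 651 mA

651 mA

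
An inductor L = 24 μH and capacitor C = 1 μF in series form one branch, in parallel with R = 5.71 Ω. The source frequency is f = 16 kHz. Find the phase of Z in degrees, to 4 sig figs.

-37.16°

ω = 2πf = 100500 rad/s
X_L = ωL = 2.413 Ω
X_C = 1/(ωC) = 9.947 Ω
Branch 1: Z₁ = R = 5.710 Ω
Branch 2 (series LC): Z₂ = j(X_L − X_C) = −j7.534 Ω
Parallel: Z = Z₁Z₂/(Z₁+Z₂), |Z| = 4.551 Ω, ∠Z = -37.16°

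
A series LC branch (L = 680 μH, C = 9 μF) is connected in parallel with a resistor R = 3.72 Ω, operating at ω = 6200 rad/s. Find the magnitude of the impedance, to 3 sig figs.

3.59 Ω

X_L = ωL = 4.22 Ω
X_C = 1/(ωC) = 17.9 Ω
Branch 1: Z₁ = R = 3.72 Ω
Branch 2 (series LC): Z₂ = j(X_L − X_C) = −j13.7 Ω
Parallel: Z = Z₁Z₂/(Z₁+Z₂), |Z| = 3.59 Ω, ∠Z = -15.2°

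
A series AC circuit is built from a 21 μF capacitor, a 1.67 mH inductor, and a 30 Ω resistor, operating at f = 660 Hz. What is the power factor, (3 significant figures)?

0.989

ω = 2πf = 4147 rad/s
X_L = ωL = 6.93 Ω
X_C = 1/(ωC) = 11.5 Ω
Net reactance X = X_L − X_C = -4.56 Ω
Z = 30.0 − j4.56 Ω
|Z| = √(30.0² + 4.56²) = 30.3 Ω
∠Z = arctan(-4.56/30.0) = -8.64°
cos φ = cos(-8.64°) = 0.989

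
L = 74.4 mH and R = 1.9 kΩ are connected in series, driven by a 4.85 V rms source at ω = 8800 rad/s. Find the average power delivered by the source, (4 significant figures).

X_L = ωL = 654.7 Ω
Z = 1900 + j654.7 Ω
|Z| = √(1900² + 654.7²) = 2010 Ω
∠Z = arctan(654.7/1900) = 19.01°
I = V/|Z| = 2.413 mA
P = VI cos φ = 4.85 × 0.002413 × cos(19.01°) = 11.07 mW

11.07 mW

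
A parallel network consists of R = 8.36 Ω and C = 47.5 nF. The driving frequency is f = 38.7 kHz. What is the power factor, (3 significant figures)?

ω = 2πf = 243200 rad/s
X_C = 1/(ωC) = 86.6 Ω
Parallel: admittances add. Y = 1/R + jωC
Y = (0.120 + j0.0116) S
|Y| = 0.120 S → |Z| = 1/|Y| = 8.32 Ω, ∠Z = −∠Y = -5.52°
cos φ = cos(-5.52°) = 0.995

0.995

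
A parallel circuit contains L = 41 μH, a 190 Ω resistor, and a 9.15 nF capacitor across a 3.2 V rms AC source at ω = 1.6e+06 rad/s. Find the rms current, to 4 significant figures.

X_L = ωL = 65.60 Ω
X_C = 1/(ωC) = 68.31 Ω
Parallel: admittances add. Y = 1/R + 1/(jωL) + jωC
Y = (0.005263 − j0.0006039) S
|Y| = 0.005298 S → |Z| = 1/|Y| = 188.8 Ω, ∠Z = −∠Y = 6.546°
I = V/|Z| = 3.2/188.8 = 16.95 mA

16.95 mA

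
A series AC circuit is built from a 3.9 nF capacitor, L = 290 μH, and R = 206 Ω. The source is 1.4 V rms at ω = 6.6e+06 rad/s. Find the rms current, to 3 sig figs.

742 μA

X_L = ωL = 1910 Ω
X_C = 1/(ωC) = 38.9 Ω
Net reactance X = X_L − X_C = 1880 Ω
Z = 206 + j1880 Ω
|Z| = √(206² + 1880²) = 1890 Ω
I = V/|Z| = 1.4/1890 = 742 μA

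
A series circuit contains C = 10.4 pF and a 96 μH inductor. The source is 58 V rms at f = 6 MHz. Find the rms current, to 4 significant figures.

54.28 mA

ω = 2πf = 3.77e+07 rad/s
X_L = ωL = 3619 Ω
X_C = 1/(ωC) = 2551 Ω
Net reactance X = X_L − X_C = 1069 Ω
Z = j1069 Ω
|Z| = √(0² + 1069²) = 1069 Ω
I = V/|Z| = 58/1069 = 54.28 mA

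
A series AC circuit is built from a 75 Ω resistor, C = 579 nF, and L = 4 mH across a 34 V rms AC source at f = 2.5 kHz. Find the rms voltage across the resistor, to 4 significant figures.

28.79 V

ω = 2πf = 15710 rad/s
X_L = ωL = 62.83 Ω
X_C = 1/(ωC) = 110.0 Ω
Net reactance X = X_L − X_C = -47.12 Ω
Z = 75.00 − j47.12 Ω
|Z| = √(75.00² + 47.12²) = 88.57 Ω
I = V/|Z| = 383.9 mA
V_R = I·|Z_R| = 0.3839 × 75.00 = 28.79 V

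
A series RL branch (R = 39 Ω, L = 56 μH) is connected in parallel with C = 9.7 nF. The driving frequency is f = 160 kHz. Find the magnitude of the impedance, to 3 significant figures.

ω = 2πf = 1.005e+06 rad/s
X_L = ωL = 56.3 Ω
X_C = 1/(ωC) = 103 Ω
Branch 1 (R+jX_L): Z₁ = 39.0 + j56.3 Ω, |Z₁| = 68.5 Ω
Branch 2 (−jX_C): Z₂ = −j103 Ω
Parallel: Z = Z₁Z₂/(Z₁+Z₂), |Z| = 116 Ω, ∠Z = 15.1°

116 Ω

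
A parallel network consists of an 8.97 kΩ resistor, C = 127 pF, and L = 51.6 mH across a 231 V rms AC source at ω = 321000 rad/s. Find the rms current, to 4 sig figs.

X_L = ωL = 16560 Ω
X_C = 1/(ωC) = 24530 Ω
Parallel: admittances add. Y = 1/R + 1/(jωL) + jωC
Y = (0.0001115 − j1.961e-05) S
|Y| = 0.0001132 S → |Z| = 1/|Y| = 8834 Ω, ∠Z = −∠Y = 9.975°
I = V/|Z| = 231/8834 = 26.15 mA

26.15 mA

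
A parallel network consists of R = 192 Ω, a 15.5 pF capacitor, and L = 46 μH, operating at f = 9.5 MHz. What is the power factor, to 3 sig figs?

0.994

ω = 2πf = 5.969e+07 rad/s
X_L = ωL = 2750 Ω
X_C = 1/(ωC) = 1080 Ω
Parallel: admittances add. Y = 1/R + 1/(jωL) + jωC
Y = (0.00521 + j0.000561) S
|Y| = 0.00524 S → |Z| = 1/|Y| = 191 Ω, ∠Z = −∠Y = -6.15°
cos φ = cos(-6.15°) = 0.994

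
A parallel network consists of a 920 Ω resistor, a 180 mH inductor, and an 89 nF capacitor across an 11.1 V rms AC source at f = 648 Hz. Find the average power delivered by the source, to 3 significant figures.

ω = 2πf = 4072 rad/s
X_L = ωL = 733 Ω
X_C = 1/(ωC) = 2760 Ω
Parallel: admittances add. Y = 1/R + 1/(jωL) + jωC
Y = (0.00109 − j0.00100) S
|Y| = 0.00148 S → |Z| = 1/|Y| = 676 Ω, ∠Z = −∠Y = 42.7°
I = V/|Z| = 16.4 mA
P = VI cos φ = 11.1 × 0.0164 × cos(42.7°) = 134 mW

134 mW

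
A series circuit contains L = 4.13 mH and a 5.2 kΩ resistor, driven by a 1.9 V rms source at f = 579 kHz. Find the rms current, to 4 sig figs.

119.5 μA

ω = 2πf = 3.638e+06 rad/s
X_L = ωL = 15020 Ω
Z = 5200 + j15020 Ω
|Z| = √(5200² + 15020²) = 15900 Ω
I = V/|Z| = 1.9/15900 = 119.5 μA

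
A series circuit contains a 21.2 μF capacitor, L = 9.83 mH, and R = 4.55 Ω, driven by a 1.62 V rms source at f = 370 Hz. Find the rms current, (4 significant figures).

310.2 mA

ω = 2πf = 2325 rad/s
X_L = ωL = 22.85 Ω
X_C = 1/(ωC) = 20.29 Ω
Net reactance X = X_L − X_C = 2.563 Ω
Z = 4.550 + j2.563 Ω
|Z| = √(4.550² + 2.563²) = 5.222 Ω
I = V/|Z| = 1.62/5.222 = 310.2 mA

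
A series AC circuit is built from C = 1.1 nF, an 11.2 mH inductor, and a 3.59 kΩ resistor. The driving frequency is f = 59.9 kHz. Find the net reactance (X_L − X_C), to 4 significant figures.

1800 Ω

ω = 2πf = 376400 rad/s
X_L = ωL = 4215 Ω
X_C = 1/(ωC) = 2415 Ω
X = 4215 − 2415 = 1800 Ω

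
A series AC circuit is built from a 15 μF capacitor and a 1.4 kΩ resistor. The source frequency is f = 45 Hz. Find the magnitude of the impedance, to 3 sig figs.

ω = 2πf = 282.7 rad/s
X_C = 1/(ωC) = 236 Ω
Z = 1400 − j236 Ω
|Z| = √(1400² + 236²) = 1420 Ω

1420 Ω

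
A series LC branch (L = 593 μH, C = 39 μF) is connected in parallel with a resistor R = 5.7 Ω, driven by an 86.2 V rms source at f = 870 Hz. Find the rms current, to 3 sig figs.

ω = 2πf = 5466 rad/s
X_L = ωL = 3.24 Ω
X_C = 1/(ωC) = 4.69 Ω
Branch 1: Z₁ = R = 5.70 Ω
Branch 2 (series LC): Z₂ = j(X_L − X_C) = −j1.45 Ω
Parallel: Z = Z₁Z₂/(Z₁+Z₂), |Z| = 1.40 Ω, ∠Z = -75.7°
I = V/|Z| = 86.2/1.40 = 61.4 A

61.4 A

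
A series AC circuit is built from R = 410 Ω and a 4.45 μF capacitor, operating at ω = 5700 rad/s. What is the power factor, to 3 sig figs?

X_C = 1/(ωC) = 39.4 Ω
Z = 410 − j39.4 Ω
|Z| = √(410² + 39.4²) = 412 Ω
∠Z = arctan(-39.4/410) = -5.49°
cos φ = cos(-5.49°) = 0.995

0.995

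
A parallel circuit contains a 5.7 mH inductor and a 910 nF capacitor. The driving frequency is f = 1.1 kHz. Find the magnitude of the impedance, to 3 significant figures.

52.4 Ω

ω = 2πf = 6912 rad/s
X_L = ωL = 39.4 Ω
X_C = 1/(ωC) = 159 Ω
Parallel: admittances add. Y = 1/(jωL) + jωC
Y = (0 − j0.0191) S
|Y| = 0.0191 S → |Z| = 1/|Y| = 52.4 Ω, ∠Z = −∠Y = 90.0°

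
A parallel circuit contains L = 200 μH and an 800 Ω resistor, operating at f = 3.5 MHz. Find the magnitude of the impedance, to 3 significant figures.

ω = 2πf = 2.199e+07 rad/s
X_L = ωL = 4400 Ω
Parallel: admittances add. Y = 1/R + 1/(jωL)
Y = (0.00125 − j0.000227) S
|Y| = 0.00127 S → |Z| = 1/|Y| = 787 Ω, ∠Z = −∠Y = 10.3°

787 Ω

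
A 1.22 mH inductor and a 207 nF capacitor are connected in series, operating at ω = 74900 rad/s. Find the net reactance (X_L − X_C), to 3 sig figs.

26.9 Ω

X_L = ωL = 91.4 Ω
X_C = 1/(ωC) = 64.5 Ω
X = 91.4 − 64.5 = 26.9 Ω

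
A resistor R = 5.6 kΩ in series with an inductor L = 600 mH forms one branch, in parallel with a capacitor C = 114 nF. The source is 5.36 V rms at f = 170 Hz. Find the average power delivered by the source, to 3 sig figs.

ω = 2πf = 1068 rad/s
X_L = ωL = 641 Ω
X_C = 1/(ωC) = 8210 Ω
Branch 1 (R+jX_L): Z₁ = 5600 + j641 Ω, |Z₁| = 5640 Ω
Branch 2 (−jX_C): Z₂ = −j8210 Ω
Parallel: Z = Z₁Z₂/(Z₁+Z₂), |Z| = 4920 Ω, ∠Z = -30.0°
I = V/|Z| = 1.09 mA
P = VI cos φ = 5.36 × 0.00109 × cos(-30.0°) = 5.06 mW

5.06 mW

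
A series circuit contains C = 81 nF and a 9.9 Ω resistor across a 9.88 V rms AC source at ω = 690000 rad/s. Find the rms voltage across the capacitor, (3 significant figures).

8.64 V

X_C = 1/(ωC) = 17.9 Ω
Z = 9.90 − j17.9 Ω
|Z| = √(9.90² + 17.9²) = 20.4 Ω
I = V/|Z| = 483 mA
V_C = I·|Z_C| = 0.483 × 17.9 = 8.64 V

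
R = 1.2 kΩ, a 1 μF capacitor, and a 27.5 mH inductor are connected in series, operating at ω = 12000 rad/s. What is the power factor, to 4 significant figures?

0.9795

X_L = ωL = 330.0 Ω
X_C = 1/(ωC) = 83.33 Ω
Net reactance X = X_L − X_C = 246.7 Ω
Z = 1200 + j246.7 Ω
|Z| = √(1200² + 246.7²) = 1225 Ω
∠Z = arctan(246.7/1200) = 11.62°
cos φ = cos(11.62°) = 0.9795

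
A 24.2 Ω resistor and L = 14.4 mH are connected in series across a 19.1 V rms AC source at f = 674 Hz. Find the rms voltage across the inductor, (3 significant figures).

17.8 V

ω = 2πf = 4235 rad/s
X_L = ωL = 61.0 Ω
Z = 24.2 + j61.0 Ω
|Z| = √(24.2² + 61.0²) = 65.6 Ω
I = V/|Z| = 291 mA
V_L = I·|Z_L| = 0.291 × 61.0 = 17.8 V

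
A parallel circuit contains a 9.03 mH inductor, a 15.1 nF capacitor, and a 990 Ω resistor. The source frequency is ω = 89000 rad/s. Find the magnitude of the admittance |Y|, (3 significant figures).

X_L = ωL = 804 Ω
X_C = 1/(ωC) = 744 Ω
Parallel: admittances add. Y = 1/R + 1/(jωL) + jωC
Y = (0.00101 + j9.96e-05) S
|Y| = 0.00102 S → |Z| = 1/|Y| = 985 Ω, ∠Z = −∠Y = -5.63°

1.02 mS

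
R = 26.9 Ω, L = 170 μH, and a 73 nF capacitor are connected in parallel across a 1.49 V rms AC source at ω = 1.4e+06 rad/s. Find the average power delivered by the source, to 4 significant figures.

X_L = ωL = 238.0 Ω
X_C = 1/(ωC) = 9.785 Ω
Parallel: admittances add. Y = 1/R + 1/(jωL) + jωC
Y = (0.03717 + j0.09800) S
|Y| = 0.1048 S → |Z| = 1/|Y| = 9.541 Ω, ∠Z = −∠Y = -69.23°
I = V/|Z| = 156.2 mA
P = VI cos φ = 1.49 × 0.1562 × cos(-69.23°) = 82.53 mW

82.53 mW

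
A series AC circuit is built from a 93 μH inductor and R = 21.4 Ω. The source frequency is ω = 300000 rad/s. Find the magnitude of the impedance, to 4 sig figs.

35.16 Ω

X_L = ωL = 27.90 Ω
Z = 21.40 + j27.90 Ω
|Z| = √(21.40² + 27.90²) = 35.16 Ω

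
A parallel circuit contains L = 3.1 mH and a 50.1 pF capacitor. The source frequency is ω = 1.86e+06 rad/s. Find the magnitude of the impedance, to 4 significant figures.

X_L = ωL = 5766 Ω
X_C = 1/(ωC) = 10730 Ω
Parallel: admittances add. Y = 1/(jωL) + jωC
Y = (0 − j8.024e-05) S
|Y| = 8.024e-05 S → |Z| = 1/|Y| = 12460 Ω, ∠Z = −∠Y = 90.00°

12460 Ω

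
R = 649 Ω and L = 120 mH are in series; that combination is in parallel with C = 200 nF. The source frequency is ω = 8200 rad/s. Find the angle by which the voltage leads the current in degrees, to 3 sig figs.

X_L = ωL = 984 Ω
X_C = 1/(ωC) = 610 Ω
Branch 1 (R+jX_L): Z₁ = 649 + j984 Ω, |Z₁| = 1180 Ω
Branch 2 (−jX_C): Z₂ = −j610 Ω
Parallel: Z = Z₁Z₂/(Z₁+Z₂), |Z| = 959 Ω, ∠Z = -63.4°

-63.4°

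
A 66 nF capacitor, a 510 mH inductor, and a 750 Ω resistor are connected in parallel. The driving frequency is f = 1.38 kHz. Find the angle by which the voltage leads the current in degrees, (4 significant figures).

-14.55°

ω = 2πf = 8671 rad/s
X_L = ωL = 4422 Ω
X_C = 1/(ωC) = 1747 Ω
Parallel: admittances add. Y = 1/R + 1/(jωL) + jωC
Y = (0.001333 + j0.0003461) S
|Y| = 0.001378 S → |Z| = 1/|Y| = 725.9 Ω, ∠Z = −∠Y = -14.55°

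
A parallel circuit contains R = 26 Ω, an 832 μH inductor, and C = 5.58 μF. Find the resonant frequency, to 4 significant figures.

2.336 kHz

ω₀ = 1/√(LC) = 1/√(0.000832 × 5.58e-06) = 14680 rad/s
f₀ = ω₀/(2π) = 2.336 kHz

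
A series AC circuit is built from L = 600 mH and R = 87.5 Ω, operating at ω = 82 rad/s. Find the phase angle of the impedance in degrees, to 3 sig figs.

X_L = ωL = 49.2 Ω
Z = 87.5 + j49.2 Ω
|Z| = √(87.5² + 49.2²) = 100 Ω
∠Z = arctan(49.2/87.5) = 29.3°

29.3°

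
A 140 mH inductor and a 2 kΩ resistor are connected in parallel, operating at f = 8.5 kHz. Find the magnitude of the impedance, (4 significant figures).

1932 Ω

ω = 2πf = 53410 rad/s
X_L = ωL = 7477 Ω
Parallel: admittances add. Y = 1/R + 1/(jωL)
Y = (0.0005000 − j0.0001337) S
|Y| = 0.0005176 S → |Z| = 1/|Y| = 1932 Ω, ∠Z = −∠Y = 14.98°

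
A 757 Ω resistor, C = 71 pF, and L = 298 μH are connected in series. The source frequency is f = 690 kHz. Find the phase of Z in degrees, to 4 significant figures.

-68.85°

ω = 2πf = 4.335e+06 rad/s
X_L = ωL = 1292 Ω
X_C = 1/(ωC) = 3249 Ω
Net reactance X = X_L − X_C = -1957 Ω
Z = 757.0 − j1957 Ω
|Z| = √(757.0² + 1957²) = 2098 Ω
∠Z = arctan(-1957/757.0) = -68.85°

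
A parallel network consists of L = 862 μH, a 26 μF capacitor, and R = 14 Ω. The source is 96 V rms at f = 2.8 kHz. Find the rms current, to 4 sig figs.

ω = 2πf = 17590 rad/s
X_L = ωL = 15.17 Ω
X_C = 1/(ωC) = 2.186 Ω
Parallel: admittances add. Y = 1/R + 1/(jωL) + jωC
Y = (0.07143 + j0.3915) S
|Y| = 0.3979 S → |Z| = 1/|Y| = 2.513 Ω, ∠Z = −∠Y = -79.66°
I = V/|Z| = 96/2.513 = 38.20 A

38.20 A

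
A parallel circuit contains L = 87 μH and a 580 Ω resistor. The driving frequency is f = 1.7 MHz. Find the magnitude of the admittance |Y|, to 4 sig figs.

2.032 mS

ω = 2πf = 1.068e+07 rad/s
X_L = ωL = 929.3 Ω
Parallel: admittances add. Y = 1/R + 1/(jωL)
Y = (0.001724 − j0.001076) S
|Y| = 0.002032 S → |Z| = 1/|Y| = 492.0 Ω, ∠Z = −∠Y = 31.97°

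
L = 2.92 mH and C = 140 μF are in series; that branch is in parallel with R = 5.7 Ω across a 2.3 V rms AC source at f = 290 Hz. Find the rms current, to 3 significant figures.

1.69 A

ω = 2πf = 1822 rad/s
X_L = ωL = 5.32 Ω
X_C = 1/(ωC) = 3.92 Ω
Branch 1: Z₁ = R = 5.70 Ω
Branch 2 (series LC): Z₂ = j(X_L − X_C) = j1.40 Ω
Parallel: Z = Z₁Z₂/(Z₁+Z₂), |Z| = 1.36 Ω, ∠Z = 76.2°
I = V/|Z| = 2.3/1.36 = 1.69 A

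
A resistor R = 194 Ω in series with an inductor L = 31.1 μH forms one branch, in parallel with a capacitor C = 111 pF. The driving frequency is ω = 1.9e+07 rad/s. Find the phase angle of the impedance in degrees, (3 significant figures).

-49.2°

X_L = ωL = 591 Ω
X_C = 1/(ωC) = 474 Ω
Branch 1 (R+jX_L): Z₁ = 194 + j591 Ω, |Z₁| = 622 Ω
Branch 2 (−jX_C): Z₂ = −j474 Ω
Parallel: Z = Z₁Z₂/(Z₁+Z₂), |Z| = 1300 Ω, ∠Z = -49.2°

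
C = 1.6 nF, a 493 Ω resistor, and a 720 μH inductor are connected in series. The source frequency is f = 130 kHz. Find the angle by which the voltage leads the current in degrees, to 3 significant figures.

ω = 2πf = 816800 rad/s
X_L = ωL = 588 Ω
X_C = 1/(ωC) = 765 Ω
Net reactance X = X_L − X_C = -177 Ω
Z = 493 − j177 Ω
|Z| = √(493² + 177²) = 524 Ω
∠Z = arctan(-177/493) = -19.8°

-19.8°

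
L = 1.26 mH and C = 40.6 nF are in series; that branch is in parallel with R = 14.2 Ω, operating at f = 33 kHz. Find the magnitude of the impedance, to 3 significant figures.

14.1 Ω

ω = 2πf = 207300 rad/s
X_L = ωL = 261 Ω
X_C = 1/(ωC) = 119 Ω
Branch 1: Z₁ = R = 14.2 Ω
Branch 2 (series LC): Z₂ = j(X_L − X_C) = j142 Ω
Parallel: Z = Z₁Z₂/(Z₁+Z₂), |Z| = 14.1 Ω, ∠Z = 5.69°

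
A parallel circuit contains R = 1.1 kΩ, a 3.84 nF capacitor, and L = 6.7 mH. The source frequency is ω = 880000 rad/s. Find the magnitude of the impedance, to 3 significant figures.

X_L = ωL = 5900 Ω
X_C = 1/(ωC) = 296 Ω
Parallel: admittances add. Y = 1/R + 1/(jωL) + jωC
Y = (0.000909 + j0.00321) S
|Y| = 0.00334 S → |Z| = 1/|Y| = 300 Ω, ∠Z = −∠Y = -74.2°

300 Ω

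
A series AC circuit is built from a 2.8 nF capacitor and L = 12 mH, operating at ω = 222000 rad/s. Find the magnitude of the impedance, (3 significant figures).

X_L = ωL = 2660 Ω
X_C = 1/(ωC) = 1610 Ω
Net reactance X = X_L − X_C = 1060 Ω
Z = j1060 Ω
|Z| = √(0² + 1060²) = 1060 Ω

1060 Ω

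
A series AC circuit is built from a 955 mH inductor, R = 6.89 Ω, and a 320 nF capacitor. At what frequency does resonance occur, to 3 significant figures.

288 Hz

ω₀ = 1/√(LC) = 1/√(0.955 × 3.2e-07) = 1809 rad/s
f₀ = ω₀/(2π) = 288 Hz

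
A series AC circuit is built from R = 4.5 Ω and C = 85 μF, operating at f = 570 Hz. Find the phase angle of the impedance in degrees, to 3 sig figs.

-36.1°

ω = 2πf = 3581 rad/s
X_C = 1/(ωC) = 3.28 Ω
Z = 4.50 − j3.28 Ω
|Z| = √(4.50² + 3.28²) = 5.57 Ω
∠Z = arctan(-3.28/4.50) = -36.1°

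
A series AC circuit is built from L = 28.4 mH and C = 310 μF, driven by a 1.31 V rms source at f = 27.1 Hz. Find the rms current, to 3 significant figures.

ω = 2πf = 170.3 rad/s
X_L = ωL = 4.84 Ω
X_C = 1/(ωC) = 18.9 Ω
Net reactance X = X_L − X_C = -14.1 Ω
Z = − j14.1 Ω
|Z| = √(0² + 14.1²) = 14.1 Ω
I = V/|Z| = 1.31/14.1 = 92.8 mA

92.8 mA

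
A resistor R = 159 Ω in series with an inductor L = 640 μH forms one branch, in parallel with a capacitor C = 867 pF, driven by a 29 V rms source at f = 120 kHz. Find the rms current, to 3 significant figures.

ω = 2πf = 754000 rad/s
X_L = ωL = 483 Ω
X_C = 1/(ωC) = 1530 Ω
Branch 1 (R+jX_L): Z₁ = 159 + j483 Ω, |Z₁| = 508 Ω
Branch 2 (−jX_C): Z₂ = −j1530 Ω
Parallel: Z = Z₁Z₂/(Z₁+Z₂), |Z| = 734 Ω, ∠Z = 63.1°
I = V/|Z| = 29/734 = 39.5 mA

39.5 mA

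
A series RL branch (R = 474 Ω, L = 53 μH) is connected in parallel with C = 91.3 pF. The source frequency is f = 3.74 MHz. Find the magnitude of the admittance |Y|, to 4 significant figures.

1.469 mS

ω = 2πf = 2.35e+07 rad/s
X_L = ωL = 1245 Ω
X_C = 1/(ωC) = 466.1 Ω
Branch 1 (R+jX_L): Z₁ = 474.0 + j1245 Ω, |Z₁| = 1333 Ω
Branch 2 (−jX_C): Z₂ = −j466.1 Ω
Parallel: Z = Z₁Z₂/(Z₁+Z₂), |Z| = 680.9 Ω, ∠Z = -79.53°
|Y| = 1/|Z| = 1.469 mS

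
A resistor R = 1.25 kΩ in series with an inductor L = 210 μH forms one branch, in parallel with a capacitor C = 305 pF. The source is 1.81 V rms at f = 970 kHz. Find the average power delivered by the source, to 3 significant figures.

ω = 2πf = 6.095e+06 rad/s
X_L = ωL = 1280 Ω
X_C = 1/(ωC) = 538 Ω
Branch 1 (R+jX_L): Z₁ = 1250 + j1280 Ω, |Z₁| = 1790 Ω
Branch 2 (−jX_C): Z₂ = −j538 Ω
Parallel: Z = Z₁Z₂/(Z₁+Z₂), |Z| = 662 Ω, ∠Z = -75.0°
I = V/|Z| = 2.73 mA
P = VI cos φ = 1.81 × 0.00273 × cos(-75.0°) = 1.28 mW

1.28 mW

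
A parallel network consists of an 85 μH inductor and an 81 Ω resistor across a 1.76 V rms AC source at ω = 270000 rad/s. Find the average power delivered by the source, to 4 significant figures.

X_L = ωL = 22.95 Ω
Parallel: admittances add. Y = 1/R + 1/(jωL)
Y = (0.01235 − j0.04357) S
|Y| = 0.04529 S → |Z| = 1/|Y| = 22.08 Ω, ∠Z = −∠Y = 74.18°
I = V/|Z| = 79.71 mA
P = VI cos φ = 1.76 × 0.07971 × cos(74.18°) = 38.24 mW

38.24 mW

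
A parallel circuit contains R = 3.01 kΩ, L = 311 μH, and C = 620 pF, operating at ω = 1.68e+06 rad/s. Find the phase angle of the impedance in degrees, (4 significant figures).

69.15°

X_L = ωL = 522.5 Ω
X_C = 1/(ωC) = 960.1 Ω
Parallel: admittances add. Y = 1/R + 1/(jωL) + jωC
Y = (0.0003322 − j0.0008723) S
|Y| = 0.0009335 S → |Z| = 1/|Y| = 1071 Ω, ∠Z = −∠Y = 69.15°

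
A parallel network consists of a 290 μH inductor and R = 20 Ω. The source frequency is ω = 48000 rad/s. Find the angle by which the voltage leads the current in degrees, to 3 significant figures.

X_L = ωL = 13.9 Ω
Parallel: admittances add. Y = 1/R + 1/(jωL)
Y = (0.0500 − j0.0718) S
|Y| = 0.0875 S → |Z| = 1/|Y| = 11.4 Ω, ∠Z = −∠Y = 55.2°

55.2°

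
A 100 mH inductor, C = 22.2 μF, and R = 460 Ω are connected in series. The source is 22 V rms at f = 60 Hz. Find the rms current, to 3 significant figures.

ω = 2πf = 377.0 rad/s
X_L = ωL = 37.7 Ω
X_C = 1/(ωC) = 119 Ω
Net reactance X = X_L − X_C = -81.8 Ω
Z = 460 − j81.8 Ω
|Z| = √(460² + 81.8²) = 467 Ω
I = V/|Z| = 22/467 = 47.1 mA

47.1 mA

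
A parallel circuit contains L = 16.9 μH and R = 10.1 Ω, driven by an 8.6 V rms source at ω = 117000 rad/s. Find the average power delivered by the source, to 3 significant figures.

X_L = ωL = 1.98 Ω
Parallel: admittances add. Y = 1/R + 1/(jωL)
Y = (0.0990 − j0.506) S
|Y| = 0.515 S → |Z| = 1/|Y| = 1.94 Ω, ∠Z = −∠Y = 78.9°
I = V/|Z| = 4.43 A
P = VI cos φ = 8.6 × 4.43 × cos(78.9°) = 7.32 W

7.32 W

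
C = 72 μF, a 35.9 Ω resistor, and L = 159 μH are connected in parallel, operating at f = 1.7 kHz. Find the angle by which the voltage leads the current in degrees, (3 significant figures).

ω = 2πf = 10680 rad/s
X_L = ωL = 1.70 Ω
X_C = 1/(ωC) = 1.30 Ω
Parallel: admittances add. Y = 1/R + 1/(jωL) + jωC
Y = (0.0279 + j0.180) S
|Y| = 0.182 S → |Z| = 1/|Y| = 5.48 Ω, ∠Z = −∠Y = -81.2°

-81.2°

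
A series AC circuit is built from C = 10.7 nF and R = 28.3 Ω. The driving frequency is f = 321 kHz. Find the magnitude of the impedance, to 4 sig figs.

ω = 2πf = 2.017e+06 rad/s
X_C = 1/(ωC) = 46.34 Ω
Z = 28.30 − j46.34 Ω
|Z| = √(28.30² + 46.34²) = 54.30 Ω

54.30 Ω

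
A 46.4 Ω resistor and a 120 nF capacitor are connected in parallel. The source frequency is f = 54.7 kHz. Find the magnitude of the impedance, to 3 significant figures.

21.5 Ω

ω = 2πf = 343700 rad/s
X_C = 1/(ωC) = 24.2 Ω
Parallel: admittances add. Y = 1/R + jωC
Y = (0.0216 + j0.0412) S
|Y| = 0.0465 S → |Z| = 1/|Y| = 21.5 Ω, ∠Z = −∠Y = -62.4°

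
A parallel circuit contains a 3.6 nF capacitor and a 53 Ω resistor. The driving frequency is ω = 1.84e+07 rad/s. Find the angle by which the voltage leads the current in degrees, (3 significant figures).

-74.1°

X_C = 1/(ωC) = 15.1 Ω
Parallel: admittances add. Y = 1/R + jωC
Y = (0.0189 + j0.0662) S
|Y| = 0.0689 S → |Z| = 1/|Y| = 14.5 Ω, ∠Z = −∠Y = -74.1°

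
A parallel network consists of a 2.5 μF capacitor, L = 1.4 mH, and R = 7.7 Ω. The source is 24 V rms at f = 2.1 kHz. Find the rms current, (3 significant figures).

ω = 2πf = 13190 rad/s
X_L = ωL = 18.5 Ω
X_C = 1/(ωC) = 30.3 Ω
Parallel: admittances add. Y = 1/R + 1/(jωL) + jωC
Y = (0.130 − j0.0211) S
|Y| = 0.132 S → |Z| = 1/|Y| = 7.60 Ω, ∠Z = −∠Y = 9.25°
I = V/|Z| = 24/7.60 = 3.16 A

3.16 A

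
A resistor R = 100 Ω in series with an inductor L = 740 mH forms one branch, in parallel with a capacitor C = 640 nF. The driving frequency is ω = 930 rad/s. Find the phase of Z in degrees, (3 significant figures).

X_L = ωL = 688 Ω
X_C = 1/(ωC) = 1680 Ω
Branch 1 (R+jX_L): Z₁ = 100 + j688 Ω, |Z₁| = 695 Ω
Branch 2 (−jX_C): Z₂ = −j1680 Ω
Parallel: Z = Z₁Z₂/(Z₁+Z₂), |Z| = 1170 Ω, ∠Z = 76.0°

76.0°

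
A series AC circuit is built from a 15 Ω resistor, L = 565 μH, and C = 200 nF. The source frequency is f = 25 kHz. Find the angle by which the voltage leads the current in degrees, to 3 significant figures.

75.2°

ω = 2πf = 157100 rad/s
X_L = ωL = 88.7 Ω
X_C = 1/(ωC) = 31.8 Ω
Net reactance X = X_L − X_C = 56.9 Ω
Z = 15.0 + j56.9 Ω
|Z| = √(15.0² + 56.9²) = 58.9 Ω
∠Z = arctan(56.9/15.0) = 75.2°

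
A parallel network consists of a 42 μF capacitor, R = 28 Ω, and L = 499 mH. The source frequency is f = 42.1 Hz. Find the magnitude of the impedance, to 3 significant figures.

ω = 2πf = 264.5 rad/s
X_L = ωL = 132 Ω
X_C = 1/(ωC) = 90.0 Ω
Parallel: admittances add. Y = 1/R + 1/(jωL) + jωC
Y = (0.0357 + j0.00353) S
|Y| = 0.0359 S → |Z| = 1/|Y| = 27.9 Ω, ∠Z = −∠Y = -5.65°

27.9 Ω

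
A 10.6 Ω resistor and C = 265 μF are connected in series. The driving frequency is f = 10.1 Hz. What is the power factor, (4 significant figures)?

ω = 2πf = 63.46 rad/s
X_C = 1/(ωC) = 59.46 Ω
Z = 10.60 − j59.46 Ω
|Z| = √(10.60² + 59.46²) = 60.40 Ω
∠Z = arctan(-59.46/10.60) = -79.89°
cos φ = cos(-79.89°) = 0.1755

0.1755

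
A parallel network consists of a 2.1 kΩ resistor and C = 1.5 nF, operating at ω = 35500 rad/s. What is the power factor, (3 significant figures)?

0.994

X_C = 1/(ωC) = 18800 Ω
Parallel: admittances add. Y = 1/R + jωC
Y = (0.000476 + j5.33e-05) S
|Y| = 0.000479 S → |Z| = 1/|Y| = 2090 Ω, ∠Z = −∠Y = -6.38°
cos φ = cos(-6.38°) = 0.994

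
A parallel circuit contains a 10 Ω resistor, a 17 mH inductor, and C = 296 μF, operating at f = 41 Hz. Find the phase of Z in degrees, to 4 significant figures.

ω = 2πf = 257.6 rad/s
X_L = ωL = 4.379 Ω
X_C = 1/(ωC) = 13.11 Ω
Parallel: admittances add. Y = 1/R + 1/(jωL) + jωC
Y = (0.1000 − j0.1521) S
|Y| = 0.1820 S → |Z| = 1/|Y| = 5.494 Ω, ∠Z = −∠Y = 56.67°

56.67°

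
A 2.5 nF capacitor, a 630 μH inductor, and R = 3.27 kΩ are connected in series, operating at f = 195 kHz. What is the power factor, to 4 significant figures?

ω = 2πf = 1.225e+06 rad/s
X_L = ωL = 771.9 Ω
X_C = 1/(ωC) = 326.5 Ω
Net reactance X = X_L − X_C = 445.4 Ω
Z = 3270 + j445.4 Ω
|Z| = √(3270² + 445.4²) = 3300 Ω
∠Z = arctan(445.4/3270) = 7.757°
cos φ = cos(7.757°) = 0.9909

0.9909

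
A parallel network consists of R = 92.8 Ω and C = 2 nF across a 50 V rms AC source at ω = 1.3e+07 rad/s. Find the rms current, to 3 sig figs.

X_C = 1/(ωC) = 38.5 Ω
Parallel: admittances add. Y = 1/R + jωC
Y = (0.0108 + j0.0260) S
|Y| = 0.0281 S → |Z| = 1/|Y| = 35.5 Ω, ∠Z = −∠Y = -67.5°
I = V/|Z| = 50/35.5 = 1.41 A

1.41 A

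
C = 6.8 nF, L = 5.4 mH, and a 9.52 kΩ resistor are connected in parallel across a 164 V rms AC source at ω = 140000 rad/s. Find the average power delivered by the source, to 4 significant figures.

X_L = ωL = 756.0 Ω
X_C = 1/(ωC) = 1050 Ω
Parallel: admittances add. Y = 1/R + 1/(jωL) + jωC
Y = (0.0001050 − j0.0003708) S
|Y| = 0.0003853 S → |Z| = 1/|Y| = 2595 Ω, ∠Z = −∠Y = 74.18°
I = V/|Z| = 63.20 mA
P = VI cos φ = 164 × 0.06320 × cos(74.18°) = 2.825 W

2.825 W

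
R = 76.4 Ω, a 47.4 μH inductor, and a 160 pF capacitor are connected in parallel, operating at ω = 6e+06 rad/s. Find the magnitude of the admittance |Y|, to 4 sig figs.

X_L = ωL = 284.4 Ω
X_C = 1/(ωC) = 1042 Ω
Parallel: admittances add. Y = 1/R + 1/(jωL) + jωC
Y = (0.01309 − j0.002556) S
|Y| = 0.01334 S → |Z| = 1/|Y| = 74.98 Ω, ∠Z = −∠Y = 11.05°

13.34 mS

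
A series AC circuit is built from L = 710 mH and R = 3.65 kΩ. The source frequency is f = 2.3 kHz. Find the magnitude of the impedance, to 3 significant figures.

ω = 2πf = 14450 rad/s
X_L = ωL = 10300 Ω
Z = 3650 + j10300 Ω
|Z| = √(3650² + 10300²) = 10900 Ω

10900 Ω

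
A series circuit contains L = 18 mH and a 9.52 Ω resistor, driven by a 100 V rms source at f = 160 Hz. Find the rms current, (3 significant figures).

ω = 2πf = 1005 rad/s
X_L = ωL = 18.1 Ω
Z = 9.52 + j18.1 Ω
|Z| = √(9.52² + 18.1²) = 20.4 Ω
I = V/|Z| = 100/20.4 = 4.89 A

4.89 A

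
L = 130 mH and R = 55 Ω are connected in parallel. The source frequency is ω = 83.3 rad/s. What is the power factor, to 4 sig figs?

X_L = ωL = 10.83 Ω
Parallel: admittances add. Y = 1/R + 1/(jωL)
Y = (0.01818 − j0.09234) S
|Y| = 0.09412 S → |Z| = 1/|Y| = 10.63 Ω, ∠Z = −∠Y = 78.86°
cos φ = cos(78.86°) = 0.1932

0.1932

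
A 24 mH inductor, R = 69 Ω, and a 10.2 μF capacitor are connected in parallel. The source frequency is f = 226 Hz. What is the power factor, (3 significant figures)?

0.698

ω = 2πf = 1420 rad/s
X_L = ωL = 34.1 Ω
X_C = 1/(ωC) = 69.0 Ω
Parallel: admittances add. Y = 1/R + 1/(jωL) + jωC
Y = (0.0145 − j0.0149) S
|Y| = 0.0208 S → |Z| = 1/|Y| = 48.2 Ω, ∠Z = −∠Y = 45.7°
cos φ = cos(45.7°) = 0.698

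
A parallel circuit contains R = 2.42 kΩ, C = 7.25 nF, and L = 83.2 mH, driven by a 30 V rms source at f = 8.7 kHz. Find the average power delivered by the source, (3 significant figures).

372 mW

ω = 2πf = 54660 rad/s
X_L = ωL = 4550 Ω
X_C = 1/(ωC) = 2520 Ω
Parallel: admittances add. Y = 1/R + 1/(jωL) + jωC
Y = (0.000413 + j0.000176) S
|Y| = 0.000449 S → |Z| = 1/|Y| = 2230 Ω, ∠Z = −∠Y = -23.1°
I = V/|Z| = 13.5 mA
P = VI cos φ = 30 × 0.0135 × cos(-23.1°) = 372 mW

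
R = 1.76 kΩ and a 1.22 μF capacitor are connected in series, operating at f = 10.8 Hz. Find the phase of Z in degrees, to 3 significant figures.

ω = 2πf = 67.86 rad/s
X_C = 1/(ωC) = 12100 Ω
Z = 1760 − j12100 Ω
|Z| = √(1760² + 12100²) = 12200 Ω
∠Z = arctan(-12100/1760) = -81.7°

-81.7°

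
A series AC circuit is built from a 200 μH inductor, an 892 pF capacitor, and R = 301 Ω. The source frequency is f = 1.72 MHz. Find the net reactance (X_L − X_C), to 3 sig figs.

2060 Ω

ω = 2πf = 1.081e+07 rad/s
X_L = ωL = 2160 Ω
X_C = 1/(ωC) = 104 Ω
X = 2160 − 104 = 2060 Ω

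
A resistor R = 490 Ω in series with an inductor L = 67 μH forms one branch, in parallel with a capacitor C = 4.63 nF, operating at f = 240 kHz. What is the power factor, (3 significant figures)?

ω = 2πf = 1.508e+06 rad/s
X_L = ωL = 101 Ω
X_C = 1/(ωC) = 143 Ω
Branch 1 (R+jX_L): Z₁ = 490 + j101 Ω, |Z₁| = 500 Ω
Branch 2 (−jX_C): Z₂ = −j143 Ω
Parallel: Z = Z₁Z₂/(Z₁+Z₂), |Z| = 146 Ω, ∠Z = -73.4°
cos φ = cos(-73.4°) = 0.285

0.285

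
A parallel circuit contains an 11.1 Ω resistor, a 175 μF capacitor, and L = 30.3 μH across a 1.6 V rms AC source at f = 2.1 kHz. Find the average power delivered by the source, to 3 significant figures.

231 mW

ω = 2πf = 13190 rad/s
X_L = ωL = 0.400 Ω
X_C = 1/(ωC) = 0.433 Ω
Parallel: admittances add. Y = 1/R + 1/(jωL) + jωC
Y = (0.0901 − j0.192) S
|Y| = 0.212 S → |Z| = 1/|Y| = 4.71 Ω, ∠Z = −∠Y = 64.9°
I = V/|Z| = 340 mA
P = VI cos φ = 1.6 × 0.340 × cos(64.9°) = 231 mW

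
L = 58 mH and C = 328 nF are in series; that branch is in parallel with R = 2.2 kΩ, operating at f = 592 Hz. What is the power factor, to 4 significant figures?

0.2647

ω = 2πf = 3720 rad/s
X_L = ωL = 215.7 Ω
X_C = 1/(ωC) = 819.6 Ω
Branch 1: Z₁ = R = 2200 Ω
Branch 2 (series LC): Z₂ = j(X_L − X_C) = −j603.9 Ω
Parallel: Z = Z₁Z₂/(Z₁+Z₂), |Z| = 582.4 Ω, ∠Z = -74.65°
cos φ = cos(-74.65°) = 0.2647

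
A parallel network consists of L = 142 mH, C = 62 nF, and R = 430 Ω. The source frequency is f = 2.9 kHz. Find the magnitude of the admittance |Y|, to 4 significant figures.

ω = 2πf = 18220 rad/s
X_L = ωL = 2587 Ω
X_C = 1/(ωC) = 885.2 Ω
Parallel: admittances add. Y = 1/R + 1/(jωL) + jωC
Y = (0.002326 + j0.0007432) S
|Y| = 0.002441 S → |Z| = 1/|Y| = 409.6 Ω, ∠Z = −∠Y = -17.72°

2.441 mS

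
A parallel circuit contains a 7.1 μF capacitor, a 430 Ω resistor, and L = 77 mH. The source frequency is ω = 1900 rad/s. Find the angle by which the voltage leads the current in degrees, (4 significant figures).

-70.74°

X_L = ωL = 146.3 Ω
X_C = 1/(ωC) = 74.13 Ω
Parallel: admittances add. Y = 1/R + 1/(jωL) + jωC
Y = (0.002326 + j0.006655) S
|Y| = 0.007049 S → |Z| = 1/|Y| = 141.9 Ω, ∠Z = −∠Y = -70.74°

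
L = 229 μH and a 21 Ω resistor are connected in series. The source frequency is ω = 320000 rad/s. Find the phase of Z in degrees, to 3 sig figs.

X_L = ωL = 73.3 Ω
Z = 21.0 + j73.3 Ω
|Z| = √(21.0² + 73.3²) = 76.2 Ω
∠Z = arctan(73.3/21.0) = 74.0°

74.0°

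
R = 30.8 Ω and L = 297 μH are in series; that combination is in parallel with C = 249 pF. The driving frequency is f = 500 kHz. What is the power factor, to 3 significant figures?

0.122

ω = 2πf = 3.142e+06 rad/s
X_L = ωL = 933 Ω
X_C = 1/(ωC) = 1280 Ω
Branch 1 (R+jX_L): Z₁ = 30.8 + j933 Ω, |Z₁| = 934 Ω
Branch 2 (−jX_C): Z₂ = −j1280 Ω
Parallel: Z = Z₁Z₂/(Z₁+Z₂), |Z| = 3440 Ω, ∠Z = 83.0°
cos φ = cos(83.0°) = 0.122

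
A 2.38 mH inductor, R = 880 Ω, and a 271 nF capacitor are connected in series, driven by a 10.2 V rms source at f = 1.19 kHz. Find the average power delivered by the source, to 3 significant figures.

91.5 mW

ω = 2πf = 7477 rad/s
X_L = ωL = 17.8 Ω
X_C = 1/(ωC) = 494 Ω
Net reactance X = X_L − X_C = -476 Ω
Z = 880 − j476 Ω
|Z| = √(880² + 476²) = 1000 Ω
∠Z = arctan(-476/880) = -28.4°
I = V/|Z| = 10.2 mA
P = VI cos φ = 10.2 × 0.0102 × cos(-28.4°) = 91.5 mW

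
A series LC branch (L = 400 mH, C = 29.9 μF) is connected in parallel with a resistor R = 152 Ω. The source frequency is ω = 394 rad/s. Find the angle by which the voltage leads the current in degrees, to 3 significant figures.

X_L = ωL = 158 Ω
X_C = 1/(ωC) = 84.9 Ω
Branch 1: Z₁ = R = 152 Ω
Branch 2 (series LC): Z₂ = j(X_L − X_C) = j72.7 Ω
Parallel: Z = Z₁Z₂/(Z₁+Z₂), |Z| = 65.6 Ω, ∠Z = 64.4°

64.4°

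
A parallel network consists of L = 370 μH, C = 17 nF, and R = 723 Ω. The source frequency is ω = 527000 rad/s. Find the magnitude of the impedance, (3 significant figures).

X_L = ωL = 195 Ω
X_C = 1/(ωC) = 112 Ω
Parallel: admittances add. Y = 1/R + 1/(jωL) + jωC
Y = (0.00138 + j0.00383) S
|Y| = 0.00407 S → |Z| = 1/|Y| = 246 Ω, ∠Z = −∠Y = -70.1°

246 Ω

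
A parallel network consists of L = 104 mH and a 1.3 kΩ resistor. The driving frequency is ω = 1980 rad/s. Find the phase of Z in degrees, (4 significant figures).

81.00°

X_L = ωL = 205.9 Ω
Parallel: admittances add. Y = 1/R + 1/(jωL)
Y = (0.0007692 − j0.004856) S
|Y| = 0.004917 S → |Z| = 1/|Y| = 203.4 Ω, ∠Z = −∠Y = 81.00°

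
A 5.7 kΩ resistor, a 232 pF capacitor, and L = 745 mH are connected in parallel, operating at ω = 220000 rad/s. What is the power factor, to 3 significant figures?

0.969

X_L = ωL = 164000 Ω
X_C = 1/(ωC) = 19600 Ω
Parallel: admittances add. Y = 1/R + 1/(jωL) + jωC
Y = (0.000175 + j4.49e-05) S
|Y| = 0.000181 S → |Z| = 1/|Y| = 5520 Ω, ∠Z = −∠Y = -14.4°
cos φ = cos(-14.4°) = 0.969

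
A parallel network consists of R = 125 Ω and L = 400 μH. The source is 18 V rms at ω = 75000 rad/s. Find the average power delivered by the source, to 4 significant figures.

X_L = ωL = 30.00 Ω
Parallel: admittances add. Y = 1/R + 1/(jωL)
Y = (0.008000 − j0.03333) S
|Y| = 0.03428 S → |Z| = 1/|Y| = 29.17 Ω, ∠Z = −∠Y = 76.50°
I = V/|Z| = 617.0 mA
P = VI cos φ = 18 × 0.6170 × cos(76.50°) = 2.592 W

2.592 W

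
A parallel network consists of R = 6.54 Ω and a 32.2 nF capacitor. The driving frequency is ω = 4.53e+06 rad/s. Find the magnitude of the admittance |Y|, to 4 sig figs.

X_C = 1/(ωC) = 6.856 Ω
Parallel: admittances add. Y = 1/R + jωC
Y = (0.1529 + j0.1459) S
|Y| = 0.2113 S → |Z| = 1/|Y| = 4.732 Ω, ∠Z = −∠Y = -43.65°

211.3 mS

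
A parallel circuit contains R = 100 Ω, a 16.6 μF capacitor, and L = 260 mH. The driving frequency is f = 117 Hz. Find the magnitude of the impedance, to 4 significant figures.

ω = 2πf = 735.1 rad/s
X_L = ωL = 191.1 Ω
X_C = 1/(ωC) = 81.95 Ω
Parallel: admittances add. Y = 1/R + 1/(jωL) + jωC
Y = (0.01000 + j0.006971) S
|Y| = 0.01219 S → |Z| = 1/|Y| = 82.03 Ω, ∠Z = −∠Y = -34.88°

82.03 Ω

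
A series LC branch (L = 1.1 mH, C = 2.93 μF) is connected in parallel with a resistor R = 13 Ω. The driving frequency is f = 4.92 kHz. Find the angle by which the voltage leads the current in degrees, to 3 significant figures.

ω = 2πf = 30910 rad/s
X_L = ωL = 34.0 Ω
X_C = 1/(ωC) = 11.0 Ω
Branch 1: Z₁ = R = 13.0 Ω
Branch 2 (series LC): Z₂ = j(X_L − X_C) = j23.0 Ω
Parallel: Z = Z₁Z₂/(Z₁+Z₂), |Z| = 11.3 Ω, ∠Z = 29.5°

29.5°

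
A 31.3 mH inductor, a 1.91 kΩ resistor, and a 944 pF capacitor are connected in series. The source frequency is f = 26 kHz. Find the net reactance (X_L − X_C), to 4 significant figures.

ω = 2πf = 163400 rad/s
X_L = ωL = 5113 Ω
X_C = 1/(ωC) = 6484 Ω
X = 5113 − 6484 = -1371 Ω

-1371 Ω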